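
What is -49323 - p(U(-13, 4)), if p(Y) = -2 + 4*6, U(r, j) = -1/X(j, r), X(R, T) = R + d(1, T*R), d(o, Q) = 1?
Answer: -49345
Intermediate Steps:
X(R, T) = 1 + R (X(R, T) = R + 1 = 1 + R)
U(r, j) = -1/(1 + j)
p(Y) = 22 (p(Y) = -2 + 24 = 22)
-49323 - p(U(-13, 4)) = -49323 - 1*22 = -49323 - 22 = -49345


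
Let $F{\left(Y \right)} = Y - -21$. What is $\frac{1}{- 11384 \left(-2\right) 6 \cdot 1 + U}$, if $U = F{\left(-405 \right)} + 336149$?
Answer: $\frac{1}{472373} \approx 2.117 \cdot 10^{-6}$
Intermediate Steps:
$F{\left(Y \right)} = 21 + Y$ ($F{\left(Y \right)} = Y + 21 = 21 + Y$)
$U = 335765$ ($U = \left(21 - 405\right) + 336149 = -384 + 336149 = 335765$)
$\frac{1}{- 11384 \left(-2\right) 6 \cdot 1 + U} = \frac{1}{- 11384 \left(-2\right) 6 \cdot 1 + 335765} = \frac{1}{- 11384 \left(\left(-12\right) 1\right) + 335765} = \frac{1}{\left(-11384\right) \left(-12\right) + 335765} = \frac{1}{136608 + 335765} = \frac{1}{472373}$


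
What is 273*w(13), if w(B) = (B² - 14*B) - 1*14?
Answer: -7371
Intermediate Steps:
w(B) = -14 + B² - 14*B (w(B) = (B² - 14*B) - 14 = -14 + B² - 14*B)
273*w(13) = 273*(-14 + 13² - 14*13) = 273*(-14 + 169 - 182) = 273*(-27) = -7371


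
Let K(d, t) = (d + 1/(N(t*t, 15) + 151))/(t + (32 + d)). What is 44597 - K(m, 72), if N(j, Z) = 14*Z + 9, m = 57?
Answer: 16500759/370 ≈ 44597.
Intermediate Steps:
N(j, Z) = 9 + 14*Z
K(d, t) = (1/370 + d)/(32 + d + t) (K(d, t) = (d + 1/((9 + 14*15) + 151))/(t + (32 + d)) = (d + 1/((9 + 210) + 151))/(32 + d + t) = (d + 1/(219 + 151))/(32 + d + t) = (d + 1/370)/(32 + d + t) = (1/370 + d)/(32 + d + t))
44597 - K(m, 72) = 44597 - (1/370 + 57)/(32 + 57 + 72) = 44597 - 21091/(161*370) = 44597 - 1*131/370 = 44597 - 131/370 = 16500759/370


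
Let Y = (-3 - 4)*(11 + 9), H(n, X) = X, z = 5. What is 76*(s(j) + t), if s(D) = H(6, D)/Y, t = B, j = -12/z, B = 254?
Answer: 3378428/175 ≈ 19305.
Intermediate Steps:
j = -12/5 ≈ -2.4000
t = 254
Y = -140 (Y = -7*20 = -140)
s(D) = -D/140 (s(D) = D/(-140) = D*(-1/140) = -D/140)
76*(s(j) + t) = 76*(-1/140*(-12/5) + 254) = 76*(3/175 + 254) = 76*(44453/175) = 3378428/175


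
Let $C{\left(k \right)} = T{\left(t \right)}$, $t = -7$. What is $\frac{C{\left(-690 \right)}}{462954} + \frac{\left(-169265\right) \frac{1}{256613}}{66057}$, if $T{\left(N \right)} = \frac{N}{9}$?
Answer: $- \frac{2831322247}{242708430240486} \approx -1.1666 \cdot 10^{-5}$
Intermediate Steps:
$T{\left(N \right)} = \frac{N}{9}$ ($T{\left(N \right)} = N \frac{1}{9} = \frac{N}{9}$)
$C{\left(k \right)} = - \frac{7}{9}$ ($C{\left(k \right)} = \frac{1}{9} \left(-7\right) = - \frac{7}{9}$)
$\frac{C{\left(-690 \right)}}{462954} + \frac{\left(-169265\right) \frac{1}{256613}}{66057} = - \frac{7}{9 \cdot 462954} + \frac{\left(-169265\right) \frac{1}{256613}}{66057} = \left(- \frac{7}{9}\right) \frac{1}{462954} + \left(-169265\right) \frac{1}{256613} \cdot \frac{1}{66057} = - \frac{7}{4166586} - \frac{1745}{174753453} = - \frac{2831322247}{242708430240486}$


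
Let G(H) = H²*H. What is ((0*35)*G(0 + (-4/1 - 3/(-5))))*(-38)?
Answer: 0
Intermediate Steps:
G(H) = H³
((0*35)*G(0 + (-4/1 - 3/(-5))))*(-38) = ((0*35)*(0 + (-4/1 - 3/(-5)))³)*(-38) = (0*(0 + (-4*1 - 3*(-⅕)))³)*(-38) = (0*(0 + (-4 + ⅗))³)*(-38) = (0*(0 - 17/5)³)*(-38) = (0*(-17/5)³)*(-38) = (0*(-4913/125))*(-38) = 0*(-38) = 0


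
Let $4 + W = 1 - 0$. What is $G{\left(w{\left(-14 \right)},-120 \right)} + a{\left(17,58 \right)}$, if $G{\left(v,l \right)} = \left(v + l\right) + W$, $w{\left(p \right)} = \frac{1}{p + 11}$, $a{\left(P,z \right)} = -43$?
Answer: $- \frac{499}{3} \approx -166.33$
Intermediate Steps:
$w{\left(p \right)} = \frac{1}{11 + p}$
$W = -3$ ($W = -4 + \left(1 - 0\right) = -4 + \left(1 + 0\right) = -4 + 1 = -3$)
$G{\left(v,l \right)} = -3 + l + v$ ($G{\left(v,l \right)} = \left(v + l\right) - 3 = \left(l + v\right) - 3 = -3 + l + v$)
$G{\left(w{\left(-14 \right)},-120 \right)} + a{\left(17,58 \right)} = \left(-3 - 120 + \frac{1}{11 - 14}\right) - 43 = \left(-3 - 120 + \frac{1}{-3}\right) - 43 = \left(-3 - 120 - \frac{1}{3}\right) - 43 = - \frac{370}{3} - 43 = - \frac{499}{3}$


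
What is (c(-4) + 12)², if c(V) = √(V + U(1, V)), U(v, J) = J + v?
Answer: (12 + I*√7)² ≈ 137.0 + 63.498*I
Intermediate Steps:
c(V) = √(1 + 2*V) (c(V) = √(V + (V + 1)) = √(V + (1 + V)) = √(1 + 2*V))
(c(-4) + 12)² = (√(1 + 2*(-4)) + 12)² = (√(1 - 8) + 12)² = (√(-7) + 12)² = (I*√7 + 12)² = (12 + I*√7)²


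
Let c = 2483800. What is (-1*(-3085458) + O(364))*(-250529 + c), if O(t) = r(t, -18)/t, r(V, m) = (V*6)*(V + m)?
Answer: 6895300143714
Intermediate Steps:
r(V, m) = 6*V*(V + m) (r(V, m) = (6*V)*(V + m) = 6*V*(V + m))
O(t) = -108 + 6*t (O(t) = (6*t*(t - 18))/t = (6*t*(-18 + t))/t = -108 + 6*t)
(-1*(-3085458) + O(364))*(-250529 + c) = (-1*(-3085458) + (-108 + 6*364))*(-250529 + 2483800) = (3085458 + (-108 + 2184))*2233271 = (3085458 + 2076)*2233271 = 3087534*2233271 = 6895300143714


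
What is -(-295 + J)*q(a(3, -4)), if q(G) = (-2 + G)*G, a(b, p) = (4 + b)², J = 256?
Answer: 89817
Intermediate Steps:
q(G) = G*(-2 + G)
-(-295 + J)*q(a(3, -4)) = -(-295 + 256)*(4 + 3)²*(-2 + (4 + 3)²) = -(-39)*7²*(-2 + 7²) = -(-39)*49*(-2 + 49) = -(-39)*49*47 = -(-39)*2303 = -1*(-89817) = 89817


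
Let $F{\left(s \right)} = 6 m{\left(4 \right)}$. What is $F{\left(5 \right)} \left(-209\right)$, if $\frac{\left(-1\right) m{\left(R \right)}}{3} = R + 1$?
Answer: $18810$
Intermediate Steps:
$m{\left(R \right)} = -3 - 3 R$ ($m{\left(R \right)} = - 3 \left(R + 1\right) = - 3 \left(1 + R\right) = -3 - 3 R$)
$F{\left(s \right)} = -90$ ($F{\left(s \right)} = 6 \left(-3 - 12\right) = 6 \left(-15\right) = -90$)
$F{\left(5 \right)} \left(-209\right) = \left(-90\right) \left(-209\right) = 18810$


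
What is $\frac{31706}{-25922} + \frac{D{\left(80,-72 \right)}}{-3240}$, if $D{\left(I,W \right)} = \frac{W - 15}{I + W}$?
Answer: $- \frac{136594051}{111983040} \approx -1.2198$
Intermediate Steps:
$D{\left(I,W \right)} = \frac{-15 + W}{I + W}$
$\frac{31706}{-25922} + \frac{D{\left(80,-72 \right)}}{-3240} = \frac{31706}{-25922} + \frac{\frac{1}{80 - 72} \left(-15 - 72\right)}{-3240} = 31706 \left(- \frac{1}{25922}\right) + \frac{1}{8} \left(-87\right) \left(- \frac{1}{3240}\right) = - \frac{15853}{12961} + \frac{1}{8} \left(-87\right) \left(- \frac{1}{3240}\right) = - \frac{15853}{12961} - - \frac{29}{8640} = - \frac{15853}{12961} + \frac{29}{8640} = - \frac{136594051}{111983040}$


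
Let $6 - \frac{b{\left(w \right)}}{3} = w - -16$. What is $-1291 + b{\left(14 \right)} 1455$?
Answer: $-106051$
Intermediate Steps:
$b{\left(w \right)} = -30 - 3 w$ ($b{\left(w \right)} = 18 - 3 \left(w - -16\right) = 18 - 3 \left(w + 16\right) = 18 - 3 \left(16 + w\right) = 18 - \left(48 + 3 w\right) = -30 - 3 w$)
$-1291 + b{\left(14 \right)} 1455 = -1291 + \left(-30 - 42\right) 1455 = -1291 - 104760 = -106051$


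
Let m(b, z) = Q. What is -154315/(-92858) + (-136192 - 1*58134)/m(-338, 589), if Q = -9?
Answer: 18046112543/835722 ≈ 21593.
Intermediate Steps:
m(b, z) = -9
-154315/(-92858) + (-136192 - 1*58134)/m(-338, 589) = -154315/(-92858) + (-136192 - 1*58134)/(-9) = -154315*(-1/92858) + (-136192 - 58134)*(-1/9) = 154315/92858 - 194326*(-1/9) = 154315/92858 + 194326/9 = 18046112543/835722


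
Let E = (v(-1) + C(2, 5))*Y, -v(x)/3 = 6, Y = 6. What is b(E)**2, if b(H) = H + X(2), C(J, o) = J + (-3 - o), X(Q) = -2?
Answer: 21316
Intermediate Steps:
C(J, o) = -3 + J - o
v(x) = -18 (v(x) = -3*6 = -18)
E = -144 (E = (-18 + (-3 + 2 - 1*5))*6 = (-18 + (-3 + 2 - 5))*6 = (-18 - 6)*6 = -24*6 = -144)
b(H) = -2 + H (b(H) = H - 2 = -2 + H)
b(E)**2 = (-2 - 144)**2 = (-146)**2 = 21316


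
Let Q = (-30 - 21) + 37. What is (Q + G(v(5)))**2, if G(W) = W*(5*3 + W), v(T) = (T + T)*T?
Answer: 10471696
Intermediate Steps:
v(T) = 2*T**2 (v(T) = (2*T)*T = 2*T**2)
G(W) = W*(15 + W)
Q = -14 (Q = -51 + 37 = -14)
(Q + G(v(5)))**2 = (-14 + (2*5**2)*(15 + 2*5**2))**2 = (-14 + (2*25)*(15 + 2*25))**2 = (-14 + 50*(15 + 50))**2 = (-14 + 50*65)**2 = (-14 + 3250)**2 = 3236**2 = 10471696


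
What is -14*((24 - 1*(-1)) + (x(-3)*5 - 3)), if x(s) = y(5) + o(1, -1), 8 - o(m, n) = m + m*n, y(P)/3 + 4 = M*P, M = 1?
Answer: -1078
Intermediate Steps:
y(P) = -12 + 3*P (y(P) = -12 + 3*(1*P) = -12 + 3*P)
o(m, n) = 8 - m - m*n (o(m, n) = 8 - (m + m*n) = 8 + (-m - m*n) = 8 - m - m*n)
x(s) = 11 (x(s) = (-12 + 3*5) + (8 - 1*1 - 1*1*(-1)) = (-12 + 15) + (8 - 1 + 1) = 3 + 8 = 11)
-14*((24 - 1*(-1)) + (x(-3)*5 - 3)) = -14*((24 - 1*(-1)) + (11*5 - 3)) = -14*((24 + 1) + (55 - 3)) = -14*(25 + 52) = -14*77 = -1078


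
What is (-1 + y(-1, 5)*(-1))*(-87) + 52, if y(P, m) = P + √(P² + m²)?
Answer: 52 + 87*√26 ≈ 495.61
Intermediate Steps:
(-1 + y(-1, 5)*(-1))*(-87) + 52 = (-1 + (-1 + √((-1)² + 5²))*(-1))*(-87) + 52 = (-1 + (-1 + √(1 + 25))*(-1))*(-87) + 52 = (-1 + (-1 + √26)*(-1))*(-87) + 52 = (-1 + (1 - √26))*(-87) + 52 = -√26*(-87) + 52 = 87*√26 + 52 = 52 + 87*√26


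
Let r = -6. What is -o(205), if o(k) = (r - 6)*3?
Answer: 36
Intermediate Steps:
o(k) = -36 (o(k) = (-6 - 6)*3 = -12*3 = -36)
-o(205) = -1*(-36) = 36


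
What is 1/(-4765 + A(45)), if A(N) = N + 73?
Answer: -1/4647 ≈ -0.00021519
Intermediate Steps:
A(N) = 73 + N
1/(-4765 + A(45)) = 1/(-4765 + (73 + 45)) = 1/(-4765 + 118) = 1/(-4647) = -1/4647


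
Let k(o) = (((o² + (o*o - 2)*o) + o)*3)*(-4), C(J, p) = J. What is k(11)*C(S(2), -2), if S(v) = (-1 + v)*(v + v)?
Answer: -69168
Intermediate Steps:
S(v) = 2*v*(-1 + v) (S(v) = (-1 + v)*(2*v) = 2*v*(-1 + v))
k(o) = -12*o - 12*o² - 12*o*(-2 + o²) (k(o) = (((o² + (o² - 2)*o) + o)*3)*(-4) = (((o² + (-2 + o²)*o) + o)*3)*(-4) = (((o² + o*(-2 + o²)) + o)*3)*(-4) = ((o + o² + o*(-2 + o²))*3)*(-4) = (3*o + 3*o² + 3*o*(-2 + o²))*(-4) = -12*o - 12*o² - 12*o*(-2 + o²))
k(11)*C(S(2), -2) = (12*11*(1 - 1*11 - 1*11²))*(2*2*(-1 + 2)) = (12*11*(1 - 11 - 1*121))*(2*2*1) = (12*11*(1 - 11 - 121))*4 = (12*11*(-131))*4 = -17292*4 = -69168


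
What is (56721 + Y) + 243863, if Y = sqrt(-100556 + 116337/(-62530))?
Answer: 300584 + I*sqrt(2326516716290)/4810 ≈ 3.0058e+5 + 317.11*I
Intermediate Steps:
Y = I*sqrt(2326516716290)/4810 (Y = sqrt(-100556 + 116337*(-1/62530)) = sqrt(-100556 - 8949/4810) = sqrt(-483683309/4810) = I*sqrt(2326516716290)/4810 ≈ 317.11*I)
(56721 + Y) + 243863 = (56721 + I*sqrt(2326516716290)/4810) + 243863 = 300584 + I*sqrt(2326516716290)/4810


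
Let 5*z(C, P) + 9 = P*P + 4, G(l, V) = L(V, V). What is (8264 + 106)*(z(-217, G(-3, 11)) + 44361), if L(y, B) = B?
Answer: 371495754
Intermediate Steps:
G(l, V) = V
z(C, P) = -1 + P**2/5 (z(C, P) = -9/5 + (P*P + 4)/5 = -9/5 + (P**2 + 4)/5 = -9/5 + (4 + P**2)/5 = -9/5 + (4/5 + P**2/5) = -1 + P**2/5)
(8264 + 106)*(z(-217, G(-3, 11)) + 44361) = (8264 + 106)*((-1 + (1/5)*11**2) + 44361) = 8370*((-1 + (1/5)*121) + 44361) = 8370*((-1 + 121/5) + 44361) = 8370*(116/5 + 44361) = 8370*(221921/5) = 371495754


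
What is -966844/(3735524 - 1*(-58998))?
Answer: -483422/1897261 ≈ -0.25480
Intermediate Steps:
-966844/(3735524 - 1*(-58998)) = -966844/(3735524 + 58998) = -966844/3794522 = -966844*1/3794522 = -483422/1897261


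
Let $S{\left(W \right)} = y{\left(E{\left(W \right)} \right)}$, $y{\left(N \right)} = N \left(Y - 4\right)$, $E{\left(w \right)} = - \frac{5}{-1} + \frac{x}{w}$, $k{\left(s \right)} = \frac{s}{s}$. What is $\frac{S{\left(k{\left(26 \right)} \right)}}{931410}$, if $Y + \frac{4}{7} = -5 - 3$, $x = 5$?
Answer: $- \frac{88}{651987} \approx -0.00013497$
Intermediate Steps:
$Y = - \frac{60}{7}$ ($Y = - \frac{4}{7} - 8 = - \frac{60}{7} \approx -8.5714$)
$k{\left(s \right)} = 1$
$E{\left(w \right)} = 5 + \frac{5}{w}$ ($E{\left(w \right)} = - \frac{5}{-1} + \frac{5}{w} = \left(-5\right) \left(-1\right) + \frac{5}{w} = 5 + \frac{5}{w}$)
$y{\left(N \right)} = - \frac{88 N}{7}$ ($y{\left(N \right)} = N \left(- \frac{60}{7} - 4\right) = N \left(- \frac{88}{7}\right) = - \frac{88 N}{7}$)
$S{\left(W \right)} = - \frac{440}{7} - \frac{440}{7 W}$ ($S{\left(W \right)} = - \frac{88 \left(5 + \frac{5}{W}\right)}{7} = - \frac{440}{7} - \frac{440}{7 W}$)
$\frac{S{\left(k{\left(26 \right)} \right)}}{931410} = \frac{\frac{440}{7} \cdot 1^{-1} \left(-1 - 1\right)}{931410} = \frac{440}{7} \cdot 1 \left(-1 - 1\right) \frac{1}{931410} = \frac{440}{7} \cdot 1 \left(-2\right) \frac{1}{931410} = \left(- \frac{880}{7}\right) \frac{1}{931410} = - \frac{88}{651987}$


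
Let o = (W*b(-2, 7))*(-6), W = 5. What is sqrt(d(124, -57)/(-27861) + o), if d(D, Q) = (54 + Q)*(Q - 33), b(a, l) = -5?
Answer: 8*sqrt(202131555)/9287 ≈ 12.247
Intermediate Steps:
d(D, Q) = (-33 + Q)*(54 + Q) (d(D, Q) = (54 + Q)*(-33 + Q) = (-33 + Q)*(54 + Q))
o = 150 (o = (5*(-5))*(-6) = -25*(-6) = 150)
sqrt(d(124, -57)/(-27861) + o) = sqrt((-1782 + (-57)**2 + 21*(-57))/(-27861) + 150) = sqrt((-1782 + 3249 - 1197)*(-1/27861) + 150) = sqrt(270*(-1/27861) + 150) = sqrt(-90/9287 + 150) = sqrt(1392960/9287) = 8*sqrt(202131555)/9287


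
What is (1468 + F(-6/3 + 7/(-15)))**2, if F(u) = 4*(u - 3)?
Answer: 470542864/225 ≈ 2.0913e+6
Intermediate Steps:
F(u) = -12 + 4*u (F(u) = 4*(-3 + u) = -12 + 4*u)
(1468 + F(-6/3 + 7/(-15)))**2 = (1468 + (-12 + 4*(-6/3 + 7/(-15))))**2 = (1468 + (-12 + 4*(-6*1/3 + 7*(-1/15))))**2 = (1468 + (-12 + 4*(-2 - 7/15)))**2 = (1468 + (-12 + 4*(-37/15)))**2 = (1468 + (-12 - 148/15))**2 = (1468 - 328/15)**2 = (21692/15)**2 = 470542864/225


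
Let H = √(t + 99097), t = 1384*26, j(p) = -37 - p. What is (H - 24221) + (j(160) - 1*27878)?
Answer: -52296 + 3*√15009 ≈ -51928.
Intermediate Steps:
t = 35984
H = 3*√15009 (H = √(35984 + 99097) = √135081 = 3*√15009 ≈ 367.53)
(H - 24221) + (j(160) - 1*27878) = (3*√15009 - 24221) + ((-37 - 1*160) - 1*27878) = (-24221 + 3*√15009) + ((-37 - 160) - 27878) = (-24221 + 3*√15009) + (-197 - 27878) = (-24221 + 3*√15009) - 28075 = -52296 + 3*√15009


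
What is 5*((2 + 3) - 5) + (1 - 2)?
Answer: -1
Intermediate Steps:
5*((2 + 3) - 5) + (1 - 2) = 5*(5 - 5) - 1 = 5*0 - 1 = 0 - 1 = -1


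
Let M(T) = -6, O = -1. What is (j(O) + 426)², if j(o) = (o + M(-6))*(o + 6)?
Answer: 152881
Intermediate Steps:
j(o) = (-6 + o)*(6 + o) (j(o) = (o - 6)*(o + 6) = (-6 + o)*(6 + o))
(j(O) + 426)² = ((-36 + (-1)²) + 426)² = ((-36 + 1) + 426)² = (-35 + 426)² = 391² = 152881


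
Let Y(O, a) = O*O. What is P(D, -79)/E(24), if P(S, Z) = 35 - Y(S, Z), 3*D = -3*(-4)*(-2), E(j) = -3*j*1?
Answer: 29/72 ≈ 0.40278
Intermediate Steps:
Y(O, a) = O²
E(j) = -3*j
D = -8 (D = (-3*(-4)*(-2))/3 = (12*(-2))/3 = (⅓)*(-24) = -8)
P(S, Z) = 35 - S²
P(D, -79)/E(24) = (35 - 1*(-8)²)/((-3*24)) = (35 - 1*64)/(-72) = (35 - 64)*(-1/72) = -29*(-1/72) = 29/72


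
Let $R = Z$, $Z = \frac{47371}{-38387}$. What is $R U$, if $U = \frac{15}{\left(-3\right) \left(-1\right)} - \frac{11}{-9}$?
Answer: $- \frac{2652776}{345483} \approx -7.6785$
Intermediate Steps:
$U = \frac{56}{9}$ ($U = \frac{15}{3} - - \frac{11}{9} = 15 \cdot \frac{1}{3} + \frac{11}{9} = 5 + \frac{11}{9} = \frac{56}{9} \approx 6.2222$)
$Z = - \frac{47371}{38387}$ ($Z = 47371 \left(- \frac{1}{38387}\right) = - \frac{47371}{38387} \approx -1.234$)
$R = - \frac{47371}{38387} \approx -1.234$
$R U = \left(- \frac{47371}{38387}\right) \frac{56}{9} = - \frac{2652776}{345483}$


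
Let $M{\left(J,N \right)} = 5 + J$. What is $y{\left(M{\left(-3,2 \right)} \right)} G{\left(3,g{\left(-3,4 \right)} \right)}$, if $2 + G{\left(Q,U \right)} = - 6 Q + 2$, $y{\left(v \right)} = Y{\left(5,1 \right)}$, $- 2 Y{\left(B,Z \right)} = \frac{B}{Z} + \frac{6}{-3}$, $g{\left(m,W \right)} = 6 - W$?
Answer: $27$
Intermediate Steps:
$Y{\left(B,Z \right)} = 1 - \frac{B}{2 Z}$ ($Y{\left(B,Z \right)} = - \frac{\frac{B}{Z} + \frac{6}{-3}}{2} = - \frac{\frac{B}{Z} + 6 \left(- \frac{1}{3}\right)}{2} = - \frac{\frac{B}{Z} - 2}{2} = - \frac{-2 + \frac{B}{Z}}{2} = 1 - \frac{B}{2 Z}$)
$y{\left(v \right)} = - \frac{3}{2}$ ($y{\left(v \right)} = \frac{1 - \frac{5}{2}}{1} = 1 \left(1 - \frac{5}{2}\right) = 1 \left(- \frac{3}{2}\right) = - \frac{3}{2}$)
$G{\left(Q,U \right)} = - 6 Q$ ($G{\left(Q,U \right)} = -2 - \left(-2 + 6 Q\right) = - 6 Q$)
$y{\left(M{\left(-3,2 \right)} \right)} G{\left(3,g{\left(-3,4 \right)} \right)} = - \frac{3 \left(\left(-6\right) 3\right)}{2} = \left(- \frac{3}{2}\right) \left(-18\right) = 27$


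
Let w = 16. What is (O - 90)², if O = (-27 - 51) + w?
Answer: 23104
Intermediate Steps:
O = -62 (O = (-27 - 51) + 16 = -78 + 16 = -62)
(O - 90)² = (-62 - 90)² = (-152)² = 23104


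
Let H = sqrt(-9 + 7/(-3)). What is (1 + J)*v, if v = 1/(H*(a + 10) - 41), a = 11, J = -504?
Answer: 20623/6679 + 3521*I*sqrt(102)/6679 ≈ 3.0877 + 5.3242*I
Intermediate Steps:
H = I*sqrt(102)/3 (H = sqrt(-9 + 7*(-1/3)) = sqrt(-9 - 7/3) = sqrt(-34/3) = I*sqrt(102)/3 ≈ 3.3665*I)
v = 1/(-41 + 7*I*sqrt(102)) (v = 1/((I*sqrt(102)/3)*(11 + 10) - 41) = 1/((I*sqrt(102)/3)*21 - 41) = 1/(7*I*sqrt(102) - 41) = 1/(-41 + 7*I*sqrt(102)) ≈ -0.0061386 - 0.010585*I)
(1 + J)*v = (1 - 504)*(-41/6679 - 7*I*sqrt(102)/6679) = -503*(-41/6679 - 7*I*sqrt(102)/6679) = 20623/6679 + 3521*I*sqrt(102)/6679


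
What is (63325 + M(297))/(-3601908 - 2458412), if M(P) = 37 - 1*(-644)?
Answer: -32003/3030160 ≈ -0.010561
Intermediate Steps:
M(P) = 681 (M(P) = 37 + 644 = 681)
(63325 + M(297))/(-3601908 - 2458412) = (63325 + 681)/(-3601908 - 2458412) = 64006/(-6060320) = 64006*(-1/6060320) = -32003/3030160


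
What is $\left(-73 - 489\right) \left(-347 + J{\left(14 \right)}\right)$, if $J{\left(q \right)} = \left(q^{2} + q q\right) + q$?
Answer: $-33158$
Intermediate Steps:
$J{\left(q \right)} = q + 2 q^{2}$ ($J{\left(q \right)} = \left(q^{2} + q^{2}\right) + q = 2 q^{2} + q = q + 2 q^{2}$)
$\left(-73 - 489\right) \left(-347 + J{\left(14 \right)}\right) = \left(-73 - 489\right) \left(-347 + 14 \left(1 + 2 \cdot 14\right)\right) = - 562 \left(-347 + 14 \left(1 + 28\right)\right) = - 562 \left(-347 + 14 \cdot 29\right) = - 562 \left(-347 + 406\right) = \left(-562\right) 59 = -33158$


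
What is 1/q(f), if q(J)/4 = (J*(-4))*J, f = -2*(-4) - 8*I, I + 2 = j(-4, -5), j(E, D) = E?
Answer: -1/50176 ≈ -1.9930e-5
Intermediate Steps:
I = -6 (I = -2 - 4 = -6)
f = 56 (f = -2*(-4) - 8*(-6) = 8 + 48 = 56)
q(J) = -16*J**2 (q(J) = 4*((J*(-4))*J) = 4*((-4*J)*J) = 4*(-4*J**2) = -16*J**2)
1/q(f) = 1/(-16*56**2) = 1/(-16*3136) = 1/(-50176) = -1/50176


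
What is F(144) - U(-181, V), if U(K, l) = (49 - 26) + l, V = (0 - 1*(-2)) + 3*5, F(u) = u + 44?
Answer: 148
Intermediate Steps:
F(u) = 44 + u
V = 17 (V = (0 + 2) + 15 = 2 + 15 = 17)
U(K, l) = 23 + l
F(144) - U(-181, V) = (44 + 144) - (23 + 17) = 188 - 1*40 = 188 - 40 = 148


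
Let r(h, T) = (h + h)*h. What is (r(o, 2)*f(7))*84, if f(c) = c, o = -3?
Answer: 10584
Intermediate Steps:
r(h, T) = 2*h**2 (r(h, T) = (2*h)*h = 2*h**2)
(r(o, 2)*f(7))*84 = ((2*(-3)**2)*7)*84 = ((2*9)*7)*84 = (18*7)*84 = 126*84 = 10584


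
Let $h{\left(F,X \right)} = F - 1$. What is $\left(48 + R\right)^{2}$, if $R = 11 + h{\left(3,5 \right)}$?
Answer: $3721$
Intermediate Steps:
$h{\left(F,X \right)} = -1 + F$ ($h{\left(F,X \right)} = F - 1 = -1 + F$)
$R = 13$ ($R = 11 + \left(-1 + 3\right) = 11 + 2 = 13$)
$\left(48 + R\right)^{2} = \left(48 + 13\right)^{2} = 61^{2} = 3721$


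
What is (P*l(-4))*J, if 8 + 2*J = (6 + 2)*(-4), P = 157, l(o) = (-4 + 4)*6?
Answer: 0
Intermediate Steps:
l(o) = 0 (l(o) = 0*6 = 0)
J = -20 (J = -4 + ((6 + 2)*(-4))/2 = -4 + (8*(-4))/2 = -4 + (1/2)*(-32) = -4 - 16 = -20)
(P*l(-4))*J = (157*0)*(-20) = 0*(-20) = 0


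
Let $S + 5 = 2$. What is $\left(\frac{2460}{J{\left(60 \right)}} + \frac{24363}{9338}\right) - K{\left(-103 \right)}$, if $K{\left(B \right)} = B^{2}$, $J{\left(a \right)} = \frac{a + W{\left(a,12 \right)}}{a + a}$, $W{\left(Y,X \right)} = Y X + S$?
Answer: $- \frac{3533306123}{345506} \approx -10226.0$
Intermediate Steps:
$S = -3$ ($S = -5 + 2 = -3$)
$W{\left(Y,X \right)} = -3 + X Y$ ($W{\left(Y,X \right)} = Y X - 3 = X Y - 3 = -3 + X Y$)
$J{\left(a \right)} = \frac{-3 + 13 a}{2 a}$ ($J{\left(a \right)} = \frac{a + \left(-3 + 12 a\right)}{a + a} = \frac{-3 + 13 a}{2 a}$)
$\left(\frac{2460}{J{\left(60 \right)}} + \frac{24363}{9338}\right) - K{\left(-103 \right)} = \left(\frac{2460}{\frac{1}{2} \cdot \frac{1}{60} \left(-3 + 13 \cdot 60\right)} + \frac{24363}{9338}\right) - \left(-103\right)^{2} = \left(\frac{2460}{\frac{1}{2} \cdot \frac{1}{60} \left(-3 + 780\right)} + 24363 \cdot \frac{1}{9338}\right) - 10609 = \left(\frac{2460}{\frac{1}{2} \cdot \frac{1}{60} \cdot 777} + \frac{24363}{9338}\right) - 10609 = \left(\frac{2460}{\frac{259}{40}} + \frac{24363}{9338}\right) - 10609 = \left(2460 \cdot \frac{40}{259} + \frac{24363}{9338}\right) - 10609 = \left(\frac{98400}{259} + \frac{24363}{9338}\right) - 10609 = \frac{132167031}{345506} - 10609 = - \frac{3533306123}{345506}$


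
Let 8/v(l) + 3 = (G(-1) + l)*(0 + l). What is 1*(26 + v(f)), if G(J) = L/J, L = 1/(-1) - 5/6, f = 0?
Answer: 70/3 ≈ 23.333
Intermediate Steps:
L = -11/6 (L = 1*(-1) - 5*⅙ = -1 - ⅚ = -11/6 ≈ -1.8333)
G(J) = -11/(6*J)
v(l) = 8/(-3 + l*(11/6 + l)) (v(l) = 8/(-3 + (-11/6/(-1) + l)*(0 + l)) = 8/(-3 + (-11/6*(-1) + l)*l) = 8/(-3 + (11/6 + l)*l) = 8/(-3 + l*(11/6 + l)))
1*(26 + v(f)) = 1*(26 + 48/(-18 + 6*0² + 11*0)) = 1*(26 + 48/(-18 + 6*0 + 0)) = 1*(26 + 48/(-18 + 0 + 0)) = 1*(26 + 48/(-18)) = 1*(26 + 48*(-1/18)) = 1*(26 - 8/3) = 1*(70/3) = 70/3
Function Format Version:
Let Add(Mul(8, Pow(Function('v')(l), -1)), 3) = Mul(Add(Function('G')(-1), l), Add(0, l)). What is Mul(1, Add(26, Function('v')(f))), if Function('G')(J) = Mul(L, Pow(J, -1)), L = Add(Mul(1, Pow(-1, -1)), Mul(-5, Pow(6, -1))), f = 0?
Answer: Rational(70, 3) ≈ 23.333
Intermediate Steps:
L = Rational(-11, 6) (L = Add(Mul(1, -1), Mul(-5, Rational(1, 6))) = Add(-1, Rational(-5, 6)) = Rational(-11, 6) ≈ -1.8333)
Function('G')(J) = Mul(Rational(-11, 6), Pow(J, -1))
Function('v')(l) = Mul(8, Pow(Add(-3, Mul(l, Add(Rational(11, 6), l))), -1)) (Function('v')(l) = Mul(8, Pow(Add(-3, Mul(Add(Mul(Rational(-11, 6), Pow(-1, -1)), l), Add(0, l))), -1)) = Mul(8, Pow(Add(-3, Mul(Add(Mul(Rational(-11, 6), -1), l), l)), -1)) = Mul(8, Pow(Add(-3, Mul(Add(Rational(11, 6), l), l)), -1)) = Mul(8, Pow(Add(-3, Mul(l, Add(Rational(11, 6), l))), -1)))
Mul(1, Add(26, Function('v')(f))) = Mul(1, Add(26, Mul(48, Pow(Add(-18, Mul(6, Pow(0, 2)), Mul(11, 0)), -1)))) = Mul(1, Add(26, Mul(48, Pow(Add(-18, Mul(6, 0), 0), -1)))) = Mul(1, Add(26, Mul(48, Pow(Add(-18, 0, 0), -1)))) = Mul(1, Add(26, Mul(48, Pow(-18, -1)))) = Mul(1, Add(26, Mul(48, Rational(-1, 18)))) = Mul(1, Add(26, Rational(-8, 3))) = Mul(1, Rational(70, 3)) = Rational(70, 3)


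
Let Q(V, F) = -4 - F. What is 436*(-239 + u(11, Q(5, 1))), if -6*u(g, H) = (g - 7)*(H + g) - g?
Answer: -315446/3 ≈ -1.0515e+5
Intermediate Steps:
u(g, H) = g/6 - (-7 + g)*(H + g)/6 (u(g, H) = -((g - 7)*(H + g) - g)/6 = -((-7 + g)*(H + g) - g)/6 = -(-g + (-7 + g)*(H + g))/6 = g/6 - (-7 + g)*(H + g)/6)
436*(-239 + u(11, Q(5, 1))) = 436*(-239 + (-⅙*11² + (4/3)*11 + 7*(-4 - 1*1)/6 - ⅙*(-4 - 1*1)*11)) = 436*(-239 + (-⅙*121 + 44/3 + 7*(-4 - 1)/6 - ⅙*(-4 - 1)*11)) = 436*(-239 + (-121/6 + 44/3 + (7/6)*(-5) - ⅙*(-5)*11)) = 436*(-239 + (-121/6 + 44/3 - 35/6 + 55/6)) = 436*(-239 - 13/6) = 436*(-1447/6) = -315446/3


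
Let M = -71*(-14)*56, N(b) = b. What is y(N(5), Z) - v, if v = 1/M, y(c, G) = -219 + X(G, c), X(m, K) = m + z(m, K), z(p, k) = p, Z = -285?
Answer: -43918897/55664 ≈ -789.00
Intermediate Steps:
X(m, K) = 2*m (X(m, K) = m + m = 2*m)
M = 55664 (M = 994*56 = 55664)
y(c, G) = -219 + 2*G
v = 1/55664 ≈ 1.7965e-5
y(N(5), Z) - v = (-219 + 2*(-285)) - 1*1/55664 = (-219 - 570) - 1/55664 = -789 - 1/55664 = -43918897/55664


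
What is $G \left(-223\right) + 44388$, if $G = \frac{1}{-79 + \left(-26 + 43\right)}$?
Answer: $\frac{2752279}{62} \approx 44392.0$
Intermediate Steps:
$G = - \frac{1}{62}$ ($G = \frac{1}{-79 + 17} = \frac{1}{-62} = - \frac{1}{62} \approx -0.016129$)
$G \left(-223\right) + 44388 = \left(- \frac{1}{62}\right) \left(-223\right) + 44388 = \frac{223}{62} + 44388 = \frac{2752279}{62}$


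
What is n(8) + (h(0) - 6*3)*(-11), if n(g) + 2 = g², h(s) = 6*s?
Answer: 260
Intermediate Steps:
n(g) = -2 + g²
n(8) + (h(0) - 6*3)*(-11) = (-2 + 8²) + (6*0 - 6*3)*(-11) = (-2 + 64) + (0 - 18)*(-11) = 62 - 18*(-11) = 62 + 198 = 260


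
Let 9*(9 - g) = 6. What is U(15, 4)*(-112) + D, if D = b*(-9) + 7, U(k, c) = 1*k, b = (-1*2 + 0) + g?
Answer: -1730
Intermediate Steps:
g = 25/3 (g = 9 - ⅑*6 = 9 - ⅔ = 25/3 ≈ 8.3333)
b = 19/3 (b = (-1*2 + 0) + 25/3 = (-2 + 0) + 25/3 = -2 + 25/3 = 19/3 ≈ 6.3333)
U(k, c) = k
D = -50 (D = (19/3)*(-9) + 7 = -57 + 7 = -50)
U(15, 4)*(-112) + D = 15*(-112) - 50 = -1680 - 50 = -1730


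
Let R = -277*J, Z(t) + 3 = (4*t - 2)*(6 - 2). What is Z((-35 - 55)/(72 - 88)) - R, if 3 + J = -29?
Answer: -8785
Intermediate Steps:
J = -32 (J = -3 - 29 = -32)
Z(t) = -11 + 16*t (Z(t) = -3 + (4*t - 2)*(6 - 2) = -3 + (-2 + 4*t)*4 = -3 + (-8 + 16*t) = -11 + 16*t)
R = 8864 (R = -277*(-32) = 8864)
Z((-35 - 55)/(72 - 88)) - R = (-11 + 16*((-35 - 55)/(72 - 88))) - 1*8864 = (-11 + 16*(-90/(-16))) - 8864 = (-11 + 16*(-90*(-1/16))) - 8864 = (-11 + 16*(45/8)) - 8864 = (-11 + 90) - 8864 = 79 - 8864 = -8785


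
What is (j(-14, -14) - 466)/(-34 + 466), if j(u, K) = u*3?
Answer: -127/108 ≈ -1.1759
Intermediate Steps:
j(u, K) = 3*u
(j(-14, -14) - 466)/(-34 + 466) = (3*(-14) - 466)/(-34 + 466) = (-42 - 466)/432 = -508*1/432 = -127/108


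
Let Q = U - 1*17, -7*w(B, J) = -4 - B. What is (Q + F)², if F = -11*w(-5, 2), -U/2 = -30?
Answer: 97344/49 ≈ 1986.6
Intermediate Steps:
U = 60 (U = -2*(-30) = 60)
w(B, J) = 4/7 + B/7 (w(B, J) = -(-4 - B)/7 = 4/7 + B/7)
F = 11/7 (F = -11*(4/7 + (⅐)*(-5)) = -11*(4/7 - 5/7) = -11*(-⅐) = 11/7 ≈ 1.5714)
Q = 43 (Q = 60 - 1*17 = 60 - 17 = 43)
(Q + F)² = (43 + 11/7)² = (312/7)² = 97344/49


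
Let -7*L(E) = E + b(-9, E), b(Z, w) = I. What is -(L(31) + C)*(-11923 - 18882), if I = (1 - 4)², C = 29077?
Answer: 6268786695/7 ≈ 8.9554e+8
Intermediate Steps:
I = 9 (I = (-3)² = 9)
b(Z, w) = 9
L(E) = -9/7 - E/7 (L(E) = -(E + 9)/7 = -(9 + E)/7 = -9/7 - E/7)
-(L(31) + C)*(-11923 - 18882) = -((-9/7 - ⅐*31) + 29077)*(-11923 - 18882) = -((-9/7 - 31/7) + 29077)*(-30805) = -(-40/7 + 29077)*(-30805) = -203499*(-30805)/7 = -1*(-6268786695/7) = 6268786695/7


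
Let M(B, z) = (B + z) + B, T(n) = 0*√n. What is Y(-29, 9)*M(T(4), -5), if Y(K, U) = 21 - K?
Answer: -250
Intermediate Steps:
T(n) = 0
M(B, z) = z + 2*B
Y(-29, 9)*M(T(4), -5) = (21 - 1*(-29))*(-5 + 2*0) = (21 + 29)*(-5 + 0) = 50*(-5) = -250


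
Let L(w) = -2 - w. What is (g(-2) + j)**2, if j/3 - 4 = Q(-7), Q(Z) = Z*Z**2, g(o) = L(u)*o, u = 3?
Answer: 1014049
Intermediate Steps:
g(o) = -5*o (g(o) = (-2 - 1*3)*o = (-2 - 3)*o = -5*o)
Q(Z) = Z**3
j = -1017 (j = 12 + 3*(-7)**3 = 12 + 3*(-343) = 12 - 1029 = -1017)
(g(-2) + j)**2 = (-5*(-2) - 1017)**2 = (10 - 1017)**2 = (-1007)**2 = 1014049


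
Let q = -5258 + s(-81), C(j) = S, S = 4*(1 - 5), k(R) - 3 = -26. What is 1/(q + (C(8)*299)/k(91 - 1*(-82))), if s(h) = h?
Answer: -1/5131 ≈ -0.00019489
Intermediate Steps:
k(R) = -23 (k(R) = 3 - 26 = -23)
S = -16 (S = 4*(-4) = -16)
C(j) = -16
q = -5339 (q = -5258 - 81 = -5339)
1/(q + (C(8)*299)/k(91 - 1*(-82))) = 1/(-5339 - 16*299/(-23)) = 1/(-5339 - 4784*(-1/23)) = 1/(-5339 + 208) = 1/(-5131) = -1/5131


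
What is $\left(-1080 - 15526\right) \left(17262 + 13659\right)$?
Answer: $-513474126$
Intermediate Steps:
$\left(-1080 - 15526\right) \left(17262 + 13659\right) = \left(-16606\right) 30921 = -513474126$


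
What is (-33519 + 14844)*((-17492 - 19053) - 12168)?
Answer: 909715275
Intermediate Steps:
(-33519 + 14844)*((-17492 - 19053) - 12168) = -18675*(-36545 - 12168) = -18675*(-48713) = 909715275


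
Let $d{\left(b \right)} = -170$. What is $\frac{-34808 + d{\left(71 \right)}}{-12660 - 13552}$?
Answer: $\frac{17489}{13106} \approx 1.3344$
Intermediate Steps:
$\frac{-34808 + d{\left(71 \right)}}{-12660 - 13552} = \frac{-34808 - 170}{-12660 - 13552} = - \frac{34978}{-26212} = \left(-34978\right) \left(- \frac{1}{26212}\right) = \frac{17489}{13106}$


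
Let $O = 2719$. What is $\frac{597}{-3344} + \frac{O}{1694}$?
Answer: $\frac{367319}{257488} \approx 1.4265$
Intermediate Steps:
$\frac{597}{-3344} + \frac{O}{1694} = \frac{597}{-3344} + \frac{2719}{1694} = 597 \left(- \frac{1}{3344}\right) + 2719 \cdot \frac{1}{1694} = - \frac{597}{3344} + \frac{2719}{1694} = \frac{367319}{257488}$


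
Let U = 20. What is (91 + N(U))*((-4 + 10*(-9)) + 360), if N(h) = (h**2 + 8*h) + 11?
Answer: 176092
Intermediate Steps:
N(h) = 11 + h**2 + 8*h
(91 + N(U))*((-4 + 10*(-9)) + 360) = (91 + (11 + 20**2 + 8*20))*((-4 + 10*(-9)) + 360) = (91 + (11 + 400 + 160))*((-4 - 90) + 360) = (91 + 571)*(-94 + 360) = 662*266 = 176092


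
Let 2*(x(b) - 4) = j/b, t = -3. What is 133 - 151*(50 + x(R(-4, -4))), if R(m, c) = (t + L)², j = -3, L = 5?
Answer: -63715/8 ≈ -7964.4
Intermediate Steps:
R(m, c) = 4 (R(m, c) = (-3 + 5)² = 2² = 4)
x(b) = 4 - 3/(2*b) (x(b) = 4 + (-3/b)/2 = 4 - 3/(2*b))
133 - 151*(50 + x(R(-4, -4))) = 133 - 151*(50 + (4 - 3/2/4)) = 133 - 151*(50 + (4 - 3/2*¼)) = 133 - 151*(50 + (4 - 3/8)) = 133 - 151*(50 + 29/8) = 133 - 151*429/8 = 133 - 64779/8 = -63715/8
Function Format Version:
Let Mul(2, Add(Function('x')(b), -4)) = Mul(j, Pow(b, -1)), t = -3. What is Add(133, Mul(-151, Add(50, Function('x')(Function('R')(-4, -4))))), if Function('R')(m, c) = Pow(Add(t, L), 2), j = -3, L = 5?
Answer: Rational(-63715, 8) ≈ -7964.4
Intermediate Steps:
Function('R')(m, c) = 4 (Function('R')(m, c) = Pow(Add(-3, 5), 2) = Pow(2, 2) = 4)
Function('x')(b) = Add(4, Mul(Rational(-3, 2), Pow(b, -1))) (Function('x')(b) = Add(4, Mul(Rational(1, 2), Mul(-3, Pow(b, -1)))) = Add(4, Mul(Rational(-3, 2), Pow(b, -1))))
Add(133, Mul(-151, Add(50, Function('x')(Function('R')(-4, -4))))) = Add(133, Mul(-151, Add(50, Add(4, Mul(Rational(-3, 2), Pow(4, -1)))))) = Add(133, Mul(-151, Add(50, Add(4, Mul(Rational(-3, 2), Rational(1, 4)))))) = Add(133, Mul(-151, Add(50, Add(4, Rational(-3, 8))))) = Add(133, Mul(-151, Add(50, Rational(29, 8)))) = Add(133, Mul(-151, Rational(429, 8))) = Add(133, Rational(-64779, 8)) = Rational(-63715, 8)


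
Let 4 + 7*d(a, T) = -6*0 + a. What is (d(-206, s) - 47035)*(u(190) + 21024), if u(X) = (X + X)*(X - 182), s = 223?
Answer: -1132572160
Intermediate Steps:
d(a, T) = -4/7 + a/7 (d(a, T) = -4/7 + (-6*0 + a)/7 = -4/7 + (0 + a)/7 = -4/7 + a/7)
u(X) = 2*X*(-182 + X) (u(X) = (2*X)*(-182 + X) = 2*X*(-182 + X))
(d(-206, s) - 47035)*(u(190) + 21024) = ((-4/7 + (1/7)*(-206)) - 47035)*(2*190*(-182 + 190) + 21024) = ((-4/7 - 206/7) - 47035)*(2*190*8 + 21024) = (-30 - 47035)*(3040 + 21024) = -47065*24064 = -1132572160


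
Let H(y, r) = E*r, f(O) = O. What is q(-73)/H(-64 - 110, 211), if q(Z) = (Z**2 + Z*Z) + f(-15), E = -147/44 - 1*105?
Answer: -468292/1005837 ≈ -0.46557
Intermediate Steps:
E = -4767/44 (E = -147*1/44 - 105 = -147/44 - 105 = -4767/44 ≈ -108.34)
q(Z) = -15 + 2*Z**2 (q(Z) = (Z**2 + Z*Z) - 15 = (Z**2 + Z**2) - 15 = 2*Z**2 - 15 = -15 + 2*Z**2)
H(y, r) = -4767*r/44
q(-73)/H(-64 - 110, 211) = (-15 + 2*(-73)**2)/((-4767/44*211)) = (-15 + 2*5329)/(-1005837/44) = (-15 + 10658)*(-44/1005837) = 10643*(-44/1005837) = -468292/1005837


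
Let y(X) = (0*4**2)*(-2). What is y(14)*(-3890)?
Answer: 0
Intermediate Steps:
y(X) = 0 (y(X) = (0*16)*(-2) = 0*(-2) = 0)
y(14)*(-3890) = 0*(-3890) = 0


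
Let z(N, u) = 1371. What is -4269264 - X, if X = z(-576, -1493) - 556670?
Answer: -3713965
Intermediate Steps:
X = -555299 (X = 1371 - 556670 = -555299)
-4269264 - X = -4269264 - 1*(-555299) = -4269264 + 555299 = -3713965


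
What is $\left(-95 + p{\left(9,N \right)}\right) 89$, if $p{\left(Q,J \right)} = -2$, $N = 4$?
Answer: $-8633$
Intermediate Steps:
$\left(-95 + p{\left(9,N \right)}\right) 89 = \left(-95 - 2\right) 89 = \left(-97\right) 89 = -8633$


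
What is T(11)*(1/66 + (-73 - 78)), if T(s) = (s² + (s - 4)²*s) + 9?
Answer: -2222195/22 ≈ -1.0101e+5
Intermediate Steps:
T(s) = 9 + s² + s*(-4 + s)² (T(s) = (s² + (-4 + s)²*s) + 9 = (s² + s*(-4 + s)²) + 9 = 9 + s² + s*(-4 + s)²)
T(11)*(1/66 + (-73 - 78)) = (9 + 11² + 11*(-4 + 11)²)*(1/66 + (-73 - 78)) = (9 + 121 + 11*7²)*(1/66 - 151) = (9 + 121 + 11*49)*(-9965/66) = (9 + 121 + 539)*(-9965/66) = 669*(-9965/66) = -2222195/22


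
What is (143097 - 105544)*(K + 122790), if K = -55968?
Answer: 2509366566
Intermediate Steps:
(143097 - 105544)*(K + 122790) = (143097 - 105544)*(-55968 + 122790) = 37553*66822 = 2509366566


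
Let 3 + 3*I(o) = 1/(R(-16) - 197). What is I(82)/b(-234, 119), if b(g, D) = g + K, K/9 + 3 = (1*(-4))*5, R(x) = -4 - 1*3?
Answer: 613/269892 ≈ 0.0022713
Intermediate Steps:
R(x) = -7 (R(x) = -4 - 3 = -7)
I(o) = -613/612 (I(o) = -1 + 1/(3*(-7 - 197)) = -1 + (1/3)/(-204) = -1 + (1/3)*(-1/204) = -1 - 1/612 = -613/612)
K = -207 (K = -27 + 9*((1*(-4))*5) = -27 + 9*(-4*5) = -27 + 9*(-20) = -27 - 180 = -207)
b(g, D) = -207 + g (b(g, D) = g - 207 = -207 + g)
I(82)/b(-234, 119) = -613/(612*(-207 - 234)) = -613/612/(-441) = -613/612*(-1/441) = 613/269892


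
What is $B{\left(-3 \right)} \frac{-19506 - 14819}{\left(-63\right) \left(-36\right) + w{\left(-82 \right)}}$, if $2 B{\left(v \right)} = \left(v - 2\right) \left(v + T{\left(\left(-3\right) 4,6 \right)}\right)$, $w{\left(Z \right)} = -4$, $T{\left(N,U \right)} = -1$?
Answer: $- \frac{171625}{1132} \approx -151.61$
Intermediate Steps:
$B{\left(v \right)} = \frac{\left(-1 + v\right) \left(-2 + v\right)}{2}$ ($B{\left(v \right)} = \frac{\left(v - 2\right) \left(v - 1\right)}{2} = \frac{\left(-2 + v\right) \left(-1 + v\right)}{2} = \frac{\left(-1 + v\right) \left(-2 + v\right)}{2}$)
$B{\left(-3 \right)} \frac{-19506 - 14819}{\left(-63\right) \left(-36\right) + w{\left(-82 \right)}} = \left(1 + \frac{\left(-3\right)^{2}}{2} - - \frac{9}{2}\right) \frac{-19506 - 14819}{\left(-63\right) \left(-36\right) - 4} = \left(1 + \frac{1}{2} \cdot 9 + \frac{9}{2}\right) \left(- \frac{34325}{2268 - 4}\right) = \left(1 + \frac{9}{2} + \frac{9}{2}\right) \left(- \frac{34325}{2264}\right) = 10 \left(\left(-34325\right) \frac{1}{2264}\right) = 10 \left(- \frac{34325}{2264}\right) = - \frac{171625}{1132}$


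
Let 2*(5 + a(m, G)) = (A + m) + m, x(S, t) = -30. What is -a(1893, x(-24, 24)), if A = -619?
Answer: -3157/2 ≈ -1578.5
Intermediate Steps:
a(m, G) = -629/2 + m (a(m, G) = -5 + ((-619 + m) + m)/2 = -5 + (-619 + 2*m)/2 = -5 + (-619/2 + m) = -629/2 + m)
-a(1893, x(-24, 24)) = -(-629/2 + 1893) = -1*3157/2 = -3157/2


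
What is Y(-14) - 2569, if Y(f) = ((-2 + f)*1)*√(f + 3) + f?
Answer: -2583 - 16*I*√11 ≈ -2583.0 - 53.066*I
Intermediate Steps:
Y(f) = f + √(3 + f)*(-2 + f) (Y(f) = (-2 + f)*√(3 + f) + f = √(3 + f)*(-2 + f) + f = f + √(3 + f)*(-2 + f))
Y(-14) - 2569 = (-14 - 2*√(3 - 14) - 14*√(3 - 14)) - 2569 = (-14 - 2*I*√11 - 14*I*√11) - 2569 = (-14 - 16*I*√11) - 2569 = -2583 - 16*I*√11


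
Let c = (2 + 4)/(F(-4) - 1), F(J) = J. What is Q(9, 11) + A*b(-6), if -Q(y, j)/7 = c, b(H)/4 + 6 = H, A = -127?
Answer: 30522/5 ≈ 6104.4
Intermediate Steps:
b(H) = -24 + 4*H
c = -6/5 (c = (2 + 4)/(-4 - 1) = 6/(-5) = 6*(-⅕) = -6/5 ≈ -1.2000)
Q(y, j) = 42/5 (Q(y, j) = -7*(-6/5) = 42/5)
Q(9, 11) + A*b(-6) = 42/5 - 127*(-24 + 4*(-6)) = 42/5 - 127*(-24 - 24) = 42/5 - 127*(-48) = 42/5 + 6096 = 30522/5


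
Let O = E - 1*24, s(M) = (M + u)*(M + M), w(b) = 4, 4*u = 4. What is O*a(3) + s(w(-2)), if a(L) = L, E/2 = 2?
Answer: -20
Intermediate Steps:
u = 1 (u = (¼)*4 = 1)
E = 4 (E = 2*2 = 4)
s(M) = 2*M*(1 + M) (s(M) = (M + 1)*(M + M) = (1 + M)*(2*M) = 2*M*(1 + M))
O = -20 (O = 4 - 1*24 = 4 - 24 = -20)
O*a(3) + s(w(-2)) = -20*3 + 2*4*(1 + 4) = -60 + 2*4*5 = -60 + 40 = -20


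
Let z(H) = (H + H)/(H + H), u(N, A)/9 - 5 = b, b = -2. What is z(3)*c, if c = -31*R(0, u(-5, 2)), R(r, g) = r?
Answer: 0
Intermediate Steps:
u(N, A) = 27 (u(N, A) = 45 + 9*(-2) = 45 - 18 = 27)
z(H) = 1 (z(H) = (2*H)/((2*H)) = (2*H)*(1/(2*H)) = 1)
c = 0 (c = -31*0 = 0)
z(3)*c = 1*0 = 0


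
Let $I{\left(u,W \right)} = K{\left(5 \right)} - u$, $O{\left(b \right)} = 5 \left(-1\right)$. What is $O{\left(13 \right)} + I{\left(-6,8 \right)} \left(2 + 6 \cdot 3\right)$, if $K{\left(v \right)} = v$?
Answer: $215$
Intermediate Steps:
$O{\left(b \right)} = -5$
$I{\left(u,W \right)} = 5 - u$
$O{\left(13 \right)} + I{\left(-6,8 \right)} \left(2 + 6 \cdot 3\right) = -5 + \left(5 - -6\right) \left(2 + 6 \cdot 3\right) = -5 + \left(5 + 6\right) \left(2 + 18\right) = -5 + 11 \cdot 20 = -5 + 220 = 215$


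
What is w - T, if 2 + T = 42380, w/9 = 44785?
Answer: 360687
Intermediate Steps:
w = 403065 (w = 9*44785 = 403065)
T = 42378 (T = -2 + 42380 = 42378)
w - T = 403065 - 1*42378 = 403065 - 42378 = 360687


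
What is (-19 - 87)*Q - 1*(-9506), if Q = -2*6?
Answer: 10778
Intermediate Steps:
Q = -12
(-19 - 87)*Q - 1*(-9506) = (-19 - 87)*(-12) - 1*(-9506) = -106*(-12) + 9506 = 1272 + 9506 = 10778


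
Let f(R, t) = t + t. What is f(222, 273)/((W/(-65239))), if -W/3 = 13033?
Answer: 11873498/13033 ≈ 911.03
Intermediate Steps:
W = -39099 (W = -3*13033 = -39099)
f(R, t) = 2*t
f(222, 273)/((W/(-65239))) = (2*273)/((-39099/(-65239))) = 546/((-39099*(-1/65239))) = 546/(39099/65239) = 546*(65239/39099) = 11873498/13033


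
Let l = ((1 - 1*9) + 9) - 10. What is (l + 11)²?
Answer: 4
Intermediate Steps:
l = -9 (l = ((1 - 9) + 9) - 10 = (-8 + 9) - 10 = 1 - 10 = -9)
(l + 11)² = (-9 + 11)² = 2² = 4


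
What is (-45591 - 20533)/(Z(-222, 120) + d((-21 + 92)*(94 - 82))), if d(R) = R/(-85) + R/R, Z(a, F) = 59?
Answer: -1405135/1062 ≈ -1323.1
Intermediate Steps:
d(R) = 1 - R/85 (d(R) = R*(-1/85) + 1 = -R/85 + 1 = 1 - R/85)
(-45591 - 20533)/(Z(-222, 120) + d((-21 + 92)*(94 - 82))) = (-45591 - 20533)/(59 + (1 - (-21 + 92)*(94 - 82)/85)) = -66124/(59 + (1 - 71*12/85)) = -66124/(59 + (1 - 1/85*852)) = -66124/(59 + (1 - 852/85)) = -66124/(59 - 767/85) = -66124/4248/85 = -66124*85/4248 = -1405135/1062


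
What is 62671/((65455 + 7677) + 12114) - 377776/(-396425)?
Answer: 8149749153/4827663650 ≈ 1.6881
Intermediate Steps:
62671/((65455 + 7677) + 12114) - 377776/(-396425) = 62671/(73132 + 12114) - 377776*(-1/396425) = 62671/85246 + 377776/396425 = 62671*(1/85246) + 377776/396425 = 8953/12178 + 377776/396425 = 8149749153/4827663650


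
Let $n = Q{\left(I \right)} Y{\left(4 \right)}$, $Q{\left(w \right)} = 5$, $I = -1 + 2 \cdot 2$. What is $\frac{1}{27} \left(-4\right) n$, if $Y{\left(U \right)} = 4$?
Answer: $- \frac{80}{27} \approx -2.963$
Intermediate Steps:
$I = 3$ ($I = -1 + 4 = 3$)
$n = 20$ ($n = 5 \cdot 4 = 20$)
$\frac{1}{27} \left(-4\right) n = \frac{1}{27} \left(-4\right) 20 = \left(- \frac{4}{27}\right) 20 = - \frac{80}{27}$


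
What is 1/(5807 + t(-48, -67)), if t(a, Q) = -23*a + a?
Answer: 1/6863 ≈ 0.00014571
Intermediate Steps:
t(a, Q) = -22*a
1/(5807 + t(-48, -67)) = 1/(5807 - 22*(-48)) = 1/(5807 + 1056) = 1/6863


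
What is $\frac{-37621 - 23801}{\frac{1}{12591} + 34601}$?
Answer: $- \frac{386682201}{217830596} \approx -1.7752$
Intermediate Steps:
$\frac{-37621 - 23801}{\frac{1}{12591} + 34601} = - \frac{61422}{\frac{435661192}{12591}} = \left(-61422\right) \frac{12591}{435661192} = - \frac{386682201}{217830596}$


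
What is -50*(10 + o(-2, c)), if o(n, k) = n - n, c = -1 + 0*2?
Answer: -500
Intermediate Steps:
c = -1 (c = -1 + 0 = -1)
o(n, k) = 0
-50*(10 + o(-2, c)) = -50*(10 + 0) = -50*10 = -500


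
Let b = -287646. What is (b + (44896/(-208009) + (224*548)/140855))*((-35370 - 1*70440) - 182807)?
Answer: 2432392476570373786994/29299107695 ≈ 8.3019e+10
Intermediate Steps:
(b + (44896/(-208009) + (224*548)/140855))*((-35370 - 1*70440) - 182807) = (-287646 + (44896/(-208009) + (224*548)/140855))*((-35370 - 1*70440) - 182807) = (-287646 + (44896*(-1/208009) + 122752*(1/140855)))*((-35370 - 70440) - 182807) = (-287646 + (-44896/208009 + 122752/140855))*(-105810 - 182807) = (-287646 + 19209694688/29299107695)*(-288617) = -8427751922341282/29299107695*(-288617) = 2432392476570373786994/29299107695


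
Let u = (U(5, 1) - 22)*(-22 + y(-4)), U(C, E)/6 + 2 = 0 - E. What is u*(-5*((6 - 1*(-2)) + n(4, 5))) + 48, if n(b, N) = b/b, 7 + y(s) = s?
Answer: -59352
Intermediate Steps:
U(C, E) = -12 - 6*E (U(C, E) = -12 + 6*(0 - E) = -12 + 6*(-E) = -12 - 6*E)
y(s) = -7 + s
u = 1320 (u = ((-12 - 6*1) - 22)*(-22 + (-7 - 4)) = ((-12 - 6) - 22)*(-22 - 11) = (-18 - 22)*(-33) = -40*(-33) = 1320)
n(b, N) = 1
u*(-5*((6 - 1*(-2)) + n(4, 5))) + 48 = 1320*(-5*((6 - 1*(-2)) + 1)) + 48 = 1320*(-5*((6 + 2) + 1)) + 48 = 1320*(-5*(8 + 1)) + 48 = 1320*(-5*9) + 48 = 1320*(-45) + 48 = -59400 + 48 = -59352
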